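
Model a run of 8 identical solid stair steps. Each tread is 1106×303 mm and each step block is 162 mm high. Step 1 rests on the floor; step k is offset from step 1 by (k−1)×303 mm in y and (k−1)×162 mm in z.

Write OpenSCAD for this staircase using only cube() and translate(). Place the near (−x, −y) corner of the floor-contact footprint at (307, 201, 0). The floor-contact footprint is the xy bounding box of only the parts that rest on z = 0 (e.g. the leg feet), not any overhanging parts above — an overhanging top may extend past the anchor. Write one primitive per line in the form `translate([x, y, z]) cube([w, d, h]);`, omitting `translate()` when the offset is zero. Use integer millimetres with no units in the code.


translate([307, 201, 0]) cube([1106, 303, 162]);
translate([307, 504, 162]) cube([1106, 303, 162]);
translate([307, 807, 324]) cube([1106, 303, 162]);
translate([307, 1110, 486]) cube([1106, 303, 162]);
translate([307, 1413, 648]) cube([1106, 303, 162]);
translate([307, 1716, 810]) cube([1106, 303, 162]);
translate([307, 2019, 972]) cube([1106, 303, 162]);
translate([307, 2322, 1134]) cube([1106, 303, 162]);


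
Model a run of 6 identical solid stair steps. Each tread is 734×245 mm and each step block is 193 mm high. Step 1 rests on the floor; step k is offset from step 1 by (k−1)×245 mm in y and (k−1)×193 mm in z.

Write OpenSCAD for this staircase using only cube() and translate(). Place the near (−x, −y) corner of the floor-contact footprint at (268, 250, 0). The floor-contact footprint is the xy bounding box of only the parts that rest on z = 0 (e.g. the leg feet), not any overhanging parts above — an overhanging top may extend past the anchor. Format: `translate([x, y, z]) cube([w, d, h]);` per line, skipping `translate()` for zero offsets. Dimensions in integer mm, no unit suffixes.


translate([268, 250, 0]) cube([734, 245, 193]);
translate([268, 495, 193]) cube([734, 245, 193]);
translate([268, 740, 386]) cube([734, 245, 193]);
translate([268, 985, 579]) cube([734, 245, 193]);
translate([268, 1230, 772]) cube([734, 245, 193]);
translate([268, 1475, 965]) cube([734, 245, 193]);


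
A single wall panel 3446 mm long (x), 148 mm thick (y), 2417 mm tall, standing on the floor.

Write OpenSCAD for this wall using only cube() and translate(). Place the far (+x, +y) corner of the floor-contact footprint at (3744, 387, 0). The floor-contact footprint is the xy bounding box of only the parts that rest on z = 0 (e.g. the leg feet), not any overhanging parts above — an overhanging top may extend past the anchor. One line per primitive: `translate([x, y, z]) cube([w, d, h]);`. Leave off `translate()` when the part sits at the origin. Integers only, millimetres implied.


translate([298, 239, 0]) cube([3446, 148, 2417]);


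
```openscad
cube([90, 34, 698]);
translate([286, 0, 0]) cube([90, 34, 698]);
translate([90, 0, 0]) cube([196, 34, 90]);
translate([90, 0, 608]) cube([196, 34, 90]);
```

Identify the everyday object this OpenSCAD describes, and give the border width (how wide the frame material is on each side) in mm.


A picture frame. The border width is 90 mm.

Four thin pieces enclosing a rectangular opening — a picture frame. The two full-height stiles are 698 mm tall; the top rail sits at z = 608 and is 90 mm tall, so the border above the opening is 698 − 608 = 90 mm, matching the stile x-width.


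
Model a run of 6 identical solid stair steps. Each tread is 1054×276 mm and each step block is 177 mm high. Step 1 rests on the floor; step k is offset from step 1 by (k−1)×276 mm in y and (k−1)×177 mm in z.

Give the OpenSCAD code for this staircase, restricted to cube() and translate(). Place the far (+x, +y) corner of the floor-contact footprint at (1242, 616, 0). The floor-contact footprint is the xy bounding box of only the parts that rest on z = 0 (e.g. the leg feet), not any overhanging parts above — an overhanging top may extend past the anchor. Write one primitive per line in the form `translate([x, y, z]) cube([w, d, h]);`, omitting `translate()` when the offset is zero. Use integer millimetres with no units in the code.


translate([188, 340, 0]) cube([1054, 276, 177]);
translate([188, 616, 177]) cube([1054, 276, 177]);
translate([188, 892, 354]) cube([1054, 276, 177]);
translate([188, 1168, 531]) cube([1054, 276, 177]);
translate([188, 1444, 708]) cube([1054, 276, 177]);
translate([188, 1720, 885]) cube([1054, 276, 177]);


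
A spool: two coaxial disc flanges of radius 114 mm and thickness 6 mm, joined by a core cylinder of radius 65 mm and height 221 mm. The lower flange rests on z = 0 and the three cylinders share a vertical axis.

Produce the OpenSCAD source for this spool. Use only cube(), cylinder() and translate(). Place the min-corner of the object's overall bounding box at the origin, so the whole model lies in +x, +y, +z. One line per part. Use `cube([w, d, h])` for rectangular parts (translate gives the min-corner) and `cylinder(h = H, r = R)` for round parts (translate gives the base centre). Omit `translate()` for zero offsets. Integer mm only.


translate([114, 114, 0]) cylinder(h = 6, r = 114);
translate([114, 114, 6]) cylinder(h = 221, r = 65);
translate([114, 114, 227]) cylinder(h = 6, r = 114);


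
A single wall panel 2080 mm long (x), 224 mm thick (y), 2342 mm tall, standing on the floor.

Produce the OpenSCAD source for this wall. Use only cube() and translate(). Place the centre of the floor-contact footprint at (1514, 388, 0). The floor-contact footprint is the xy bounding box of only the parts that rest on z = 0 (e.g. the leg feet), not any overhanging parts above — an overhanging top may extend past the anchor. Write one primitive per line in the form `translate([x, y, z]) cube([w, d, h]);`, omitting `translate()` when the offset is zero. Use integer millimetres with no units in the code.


translate([474, 276, 0]) cube([2080, 224, 2342]);


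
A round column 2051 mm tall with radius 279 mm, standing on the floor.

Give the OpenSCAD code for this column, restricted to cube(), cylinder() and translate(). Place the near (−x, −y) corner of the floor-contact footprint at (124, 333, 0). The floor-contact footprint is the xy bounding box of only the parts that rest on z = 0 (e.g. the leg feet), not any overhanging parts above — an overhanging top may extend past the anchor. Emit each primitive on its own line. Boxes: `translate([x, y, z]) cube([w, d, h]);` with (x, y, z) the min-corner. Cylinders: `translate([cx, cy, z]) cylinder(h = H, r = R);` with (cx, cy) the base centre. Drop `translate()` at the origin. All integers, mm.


translate([403, 612, 0]) cylinder(h = 2051, r = 279);


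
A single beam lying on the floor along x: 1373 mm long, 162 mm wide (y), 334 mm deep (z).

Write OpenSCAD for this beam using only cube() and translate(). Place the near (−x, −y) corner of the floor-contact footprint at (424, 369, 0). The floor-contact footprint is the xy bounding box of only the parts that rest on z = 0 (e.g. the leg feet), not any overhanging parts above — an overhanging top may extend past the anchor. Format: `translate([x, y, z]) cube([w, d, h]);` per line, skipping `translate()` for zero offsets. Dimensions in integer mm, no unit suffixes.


translate([424, 369, 0]) cube([1373, 162, 334]);


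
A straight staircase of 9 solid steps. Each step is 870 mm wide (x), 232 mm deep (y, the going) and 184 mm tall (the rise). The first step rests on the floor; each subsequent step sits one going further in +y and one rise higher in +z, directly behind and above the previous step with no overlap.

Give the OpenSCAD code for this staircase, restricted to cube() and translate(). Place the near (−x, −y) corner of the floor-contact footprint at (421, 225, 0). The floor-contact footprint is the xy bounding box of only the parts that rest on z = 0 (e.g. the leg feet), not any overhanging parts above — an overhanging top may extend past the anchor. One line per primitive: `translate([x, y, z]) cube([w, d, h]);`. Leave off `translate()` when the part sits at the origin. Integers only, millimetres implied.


translate([421, 225, 0]) cube([870, 232, 184]);
translate([421, 457, 184]) cube([870, 232, 184]);
translate([421, 689, 368]) cube([870, 232, 184]);
translate([421, 921, 552]) cube([870, 232, 184]);
translate([421, 1153, 736]) cube([870, 232, 184]);
translate([421, 1385, 920]) cube([870, 232, 184]);
translate([421, 1617, 1104]) cube([870, 232, 184]);
translate([421, 1849, 1288]) cube([870, 232, 184]);
translate([421, 2081, 1472]) cube([870, 232, 184]);


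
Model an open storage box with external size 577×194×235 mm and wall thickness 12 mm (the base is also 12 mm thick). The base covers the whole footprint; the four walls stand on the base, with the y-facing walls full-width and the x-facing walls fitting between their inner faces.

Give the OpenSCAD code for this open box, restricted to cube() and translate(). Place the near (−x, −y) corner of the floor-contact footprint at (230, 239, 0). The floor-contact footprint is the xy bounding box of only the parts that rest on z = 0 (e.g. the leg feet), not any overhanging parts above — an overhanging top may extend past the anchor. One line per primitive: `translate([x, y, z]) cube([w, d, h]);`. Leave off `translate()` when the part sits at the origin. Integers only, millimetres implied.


translate([230, 239, 0]) cube([577, 194, 12]);
translate([230, 239, 12]) cube([577, 12, 223]);
translate([230, 421, 12]) cube([577, 12, 223]);
translate([230, 251, 12]) cube([12, 170, 223]);
translate([795, 251, 12]) cube([12, 170, 223]);


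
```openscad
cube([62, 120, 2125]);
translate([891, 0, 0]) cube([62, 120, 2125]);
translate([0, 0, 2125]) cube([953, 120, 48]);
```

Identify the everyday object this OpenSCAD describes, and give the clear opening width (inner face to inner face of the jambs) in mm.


A door frame. The clear opening width is 829 mm.

Two 2125 mm tall posts with a header on top — a door frame. The left jamb is 62 mm wide at x = 0; the right jamb starts at x = 891. The clear opening is 891 − 62 = 829 mm.


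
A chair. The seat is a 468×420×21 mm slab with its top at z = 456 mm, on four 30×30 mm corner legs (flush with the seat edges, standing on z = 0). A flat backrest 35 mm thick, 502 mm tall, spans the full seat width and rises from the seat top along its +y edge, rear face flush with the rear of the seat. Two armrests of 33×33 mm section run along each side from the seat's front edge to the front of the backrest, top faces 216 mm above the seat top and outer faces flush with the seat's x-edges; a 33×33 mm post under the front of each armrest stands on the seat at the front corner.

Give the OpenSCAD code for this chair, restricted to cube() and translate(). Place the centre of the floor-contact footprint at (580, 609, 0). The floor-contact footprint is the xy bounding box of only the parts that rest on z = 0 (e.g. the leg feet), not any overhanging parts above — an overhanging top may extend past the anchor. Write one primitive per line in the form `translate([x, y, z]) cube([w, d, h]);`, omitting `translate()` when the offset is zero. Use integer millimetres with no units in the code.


translate([346, 399, 435]) cube([468, 420, 21]);
translate([346, 399, 0]) cube([30, 30, 435]);
translate([784, 399, 0]) cube([30, 30, 435]);
translate([346, 789, 0]) cube([30, 30, 435]);
translate([784, 789, 0]) cube([30, 30, 435]);
translate([346, 784, 456]) cube([468, 35, 502]);
translate([346, 399, 639]) cube([33, 385, 33]);
translate([781, 399, 639]) cube([33, 385, 33]);
translate([346, 399, 456]) cube([33, 33, 183]);
translate([781, 399, 456]) cube([33, 33, 183]);


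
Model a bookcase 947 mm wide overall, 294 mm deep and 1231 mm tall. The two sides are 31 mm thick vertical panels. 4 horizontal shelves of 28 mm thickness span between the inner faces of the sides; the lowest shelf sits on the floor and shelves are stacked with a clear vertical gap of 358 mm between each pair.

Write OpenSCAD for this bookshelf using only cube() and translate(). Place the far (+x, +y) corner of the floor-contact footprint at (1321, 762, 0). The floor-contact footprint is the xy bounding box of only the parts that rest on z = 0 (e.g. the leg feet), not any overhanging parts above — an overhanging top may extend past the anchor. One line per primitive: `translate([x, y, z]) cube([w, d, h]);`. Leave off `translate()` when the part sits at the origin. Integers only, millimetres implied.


translate([374, 468, 0]) cube([31, 294, 1231]);
translate([1290, 468, 0]) cube([31, 294, 1231]);
translate([405, 468, 0]) cube([885, 294, 28]);
translate([405, 468, 386]) cube([885, 294, 28]);
translate([405, 468, 772]) cube([885, 294, 28]);
translate([405, 468, 1158]) cube([885, 294, 28]);


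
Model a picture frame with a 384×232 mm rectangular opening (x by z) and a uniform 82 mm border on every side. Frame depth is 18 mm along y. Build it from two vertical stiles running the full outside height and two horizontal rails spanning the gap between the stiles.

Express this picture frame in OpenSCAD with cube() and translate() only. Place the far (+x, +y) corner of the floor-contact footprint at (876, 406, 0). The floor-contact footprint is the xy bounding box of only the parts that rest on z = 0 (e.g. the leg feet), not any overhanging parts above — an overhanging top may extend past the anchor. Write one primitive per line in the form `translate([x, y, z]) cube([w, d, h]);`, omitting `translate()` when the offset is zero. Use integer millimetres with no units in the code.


translate([328, 388, 0]) cube([82, 18, 396]);
translate([794, 388, 0]) cube([82, 18, 396]);
translate([410, 388, 0]) cube([384, 18, 82]);
translate([410, 388, 314]) cube([384, 18, 82]);


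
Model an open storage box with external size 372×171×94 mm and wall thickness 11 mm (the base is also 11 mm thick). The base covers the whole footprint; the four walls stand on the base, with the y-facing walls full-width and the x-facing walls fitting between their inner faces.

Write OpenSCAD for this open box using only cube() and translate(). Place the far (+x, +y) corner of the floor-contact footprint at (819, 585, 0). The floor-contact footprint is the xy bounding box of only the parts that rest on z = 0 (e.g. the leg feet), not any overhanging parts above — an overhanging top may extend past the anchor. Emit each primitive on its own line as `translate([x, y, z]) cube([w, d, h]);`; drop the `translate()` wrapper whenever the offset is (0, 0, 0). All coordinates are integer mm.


translate([447, 414, 0]) cube([372, 171, 11]);
translate([447, 414, 11]) cube([372, 11, 83]);
translate([447, 574, 11]) cube([372, 11, 83]);
translate([447, 425, 11]) cube([11, 149, 83]);
translate([808, 425, 11]) cube([11, 149, 83]);


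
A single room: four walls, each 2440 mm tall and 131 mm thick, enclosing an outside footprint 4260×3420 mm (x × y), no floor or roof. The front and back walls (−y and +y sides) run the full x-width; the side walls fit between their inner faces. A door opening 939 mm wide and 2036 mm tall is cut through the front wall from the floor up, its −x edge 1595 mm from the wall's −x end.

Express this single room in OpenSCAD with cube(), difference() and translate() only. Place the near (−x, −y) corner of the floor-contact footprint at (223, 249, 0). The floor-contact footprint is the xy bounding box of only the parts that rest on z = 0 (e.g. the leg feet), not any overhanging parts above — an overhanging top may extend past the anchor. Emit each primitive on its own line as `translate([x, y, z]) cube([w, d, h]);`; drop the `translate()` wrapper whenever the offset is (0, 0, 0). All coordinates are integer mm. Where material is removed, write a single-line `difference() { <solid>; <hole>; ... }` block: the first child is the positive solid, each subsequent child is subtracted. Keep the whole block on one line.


difference() { translate([223, 249, 0]) cube([4260, 131, 2440]); translate([1818, 249, 0]) cube([939, 131, 2036]); }
translate([223, 3538, 0]) cube([4260, 131, 2440]);
translate([223, 380, 0]) cube([131, 3158, 2440]);
translate([4352, 380, 0]) cube([131, 3158, 2440]);


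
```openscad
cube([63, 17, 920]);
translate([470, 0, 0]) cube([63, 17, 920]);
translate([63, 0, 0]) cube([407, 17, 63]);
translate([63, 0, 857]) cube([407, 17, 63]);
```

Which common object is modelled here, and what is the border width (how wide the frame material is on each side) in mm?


A picture frame. The border width is 63 mm.

Four thin pieces enclosing a rectangular opening — a picture frame. The two full-height stiles are 920 mm tall; the top rail sits at z = 857 and is 63 mm tall, so the border above the opening is 920 − 857 = 63 mm, matching the stile x-width.


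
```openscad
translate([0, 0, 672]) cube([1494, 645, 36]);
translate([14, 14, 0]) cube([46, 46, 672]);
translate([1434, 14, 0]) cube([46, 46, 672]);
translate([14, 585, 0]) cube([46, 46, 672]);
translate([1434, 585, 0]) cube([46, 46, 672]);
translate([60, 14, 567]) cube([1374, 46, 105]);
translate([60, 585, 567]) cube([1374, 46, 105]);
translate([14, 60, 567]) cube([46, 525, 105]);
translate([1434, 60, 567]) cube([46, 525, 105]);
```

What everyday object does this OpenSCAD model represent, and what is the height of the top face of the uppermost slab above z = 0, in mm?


A table. The table height is 708 mm.

A 1494×645×36 slab sits at z = 672 on four 46 mm square posts — a table. The top surface is at 672 + 36 = 708 mm.


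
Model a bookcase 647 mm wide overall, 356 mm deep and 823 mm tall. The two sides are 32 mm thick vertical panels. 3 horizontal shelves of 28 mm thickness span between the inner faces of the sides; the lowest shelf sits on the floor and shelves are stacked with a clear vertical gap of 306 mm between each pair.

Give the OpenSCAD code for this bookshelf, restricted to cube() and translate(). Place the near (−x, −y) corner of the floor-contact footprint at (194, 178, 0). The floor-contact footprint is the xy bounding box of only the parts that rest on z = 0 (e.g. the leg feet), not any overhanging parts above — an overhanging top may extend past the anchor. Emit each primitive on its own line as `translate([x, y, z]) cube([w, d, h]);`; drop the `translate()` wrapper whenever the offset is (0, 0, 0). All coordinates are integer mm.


translate([194, 178, 0]) cube([32, 356, 823]);
translate([809, 178, 0]) cube([32, 356, 823]);
translate([226, 178, 0]) cube([583, 356, 28]);
translate([226, 178, 334]) cube([583, 356, 28]);
translate([226, 178, 668]) cube([583, 356, 28]);


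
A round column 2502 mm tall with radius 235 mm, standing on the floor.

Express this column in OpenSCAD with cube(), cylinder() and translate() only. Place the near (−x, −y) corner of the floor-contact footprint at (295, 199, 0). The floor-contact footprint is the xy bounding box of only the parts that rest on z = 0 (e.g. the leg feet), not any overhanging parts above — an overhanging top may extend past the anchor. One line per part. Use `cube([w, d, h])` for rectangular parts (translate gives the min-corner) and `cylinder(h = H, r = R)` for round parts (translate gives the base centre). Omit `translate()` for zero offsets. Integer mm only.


translate([530, 434, 0]) cylinder(h = 2502, r = 235);


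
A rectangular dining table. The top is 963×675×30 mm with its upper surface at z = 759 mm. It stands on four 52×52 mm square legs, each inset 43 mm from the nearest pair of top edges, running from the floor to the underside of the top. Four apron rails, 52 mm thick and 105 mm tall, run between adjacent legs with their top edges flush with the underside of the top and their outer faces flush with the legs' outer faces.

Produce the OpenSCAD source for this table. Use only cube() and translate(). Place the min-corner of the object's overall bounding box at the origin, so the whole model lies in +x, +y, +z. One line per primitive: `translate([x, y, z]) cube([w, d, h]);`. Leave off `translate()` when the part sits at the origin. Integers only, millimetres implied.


translate([0, 0, 729]) cube([963, 675, 30]);
translate([43, 43, 0]) cube([52, 52, 729]);
translate([868, 43, 0]) cube([52, 52, 729]);
translate([43, 580, 0]) cube([52, 52, 729]);
translate([868, 580, 0]) cube([52, 52, 729]);
translate([95, 43, 624]) cube([773, 52, 105]);
translate([95, 580, 624]) cube([773, 52, 105]);
translate([43, 95, 624]) cube([52, 485, 105]);
translate([868, 95, 624]) cube([52, 485, 105]);


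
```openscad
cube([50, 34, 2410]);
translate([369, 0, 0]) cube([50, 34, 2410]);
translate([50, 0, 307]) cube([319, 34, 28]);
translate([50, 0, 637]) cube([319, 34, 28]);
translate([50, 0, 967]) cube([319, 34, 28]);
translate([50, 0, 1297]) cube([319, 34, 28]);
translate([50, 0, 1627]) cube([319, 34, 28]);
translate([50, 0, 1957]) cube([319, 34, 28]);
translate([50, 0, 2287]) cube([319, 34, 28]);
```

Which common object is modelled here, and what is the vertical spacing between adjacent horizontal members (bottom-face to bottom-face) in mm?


A ladder. The rung spacing is 330 mm.

Two tall 50×34 posts with 7 short bars between them — a ladder. Adjacent rungs sit at z = 307 and z = 637, so the spacing is 637 − 307 = 330 mm.


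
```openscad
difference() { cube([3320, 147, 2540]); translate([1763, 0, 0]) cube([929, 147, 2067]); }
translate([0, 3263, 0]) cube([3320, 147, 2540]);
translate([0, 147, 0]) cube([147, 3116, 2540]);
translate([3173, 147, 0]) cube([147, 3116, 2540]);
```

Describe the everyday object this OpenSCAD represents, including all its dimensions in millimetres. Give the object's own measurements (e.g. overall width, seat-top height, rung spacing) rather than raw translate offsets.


A single room: four walls, each 2540 mm tall and 147 mm thick, enclosing an outside footprint 3320×3410 mm (x × y), no floor or roof. The front and back walls (−y and +y sides) run the full x-width; the side walls fit between their inner faces. A door opening 929 mm wide and 2067 mm tall is cut through the front wall from the floor up, its −x edge 1763 mm from the wall's −x end.


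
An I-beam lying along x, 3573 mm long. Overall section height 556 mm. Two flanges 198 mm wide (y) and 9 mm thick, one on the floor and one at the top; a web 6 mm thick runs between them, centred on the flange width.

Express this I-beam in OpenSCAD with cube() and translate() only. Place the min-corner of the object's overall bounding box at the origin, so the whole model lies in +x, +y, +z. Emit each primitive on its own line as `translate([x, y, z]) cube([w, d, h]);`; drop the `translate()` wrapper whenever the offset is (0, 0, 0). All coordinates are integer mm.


cube([3573, 198, 9]);
translate([0, 96, 9]) cube([3573, 6, 538]);
translate([0, 0, 547]) cube([3573, 198, 9]);


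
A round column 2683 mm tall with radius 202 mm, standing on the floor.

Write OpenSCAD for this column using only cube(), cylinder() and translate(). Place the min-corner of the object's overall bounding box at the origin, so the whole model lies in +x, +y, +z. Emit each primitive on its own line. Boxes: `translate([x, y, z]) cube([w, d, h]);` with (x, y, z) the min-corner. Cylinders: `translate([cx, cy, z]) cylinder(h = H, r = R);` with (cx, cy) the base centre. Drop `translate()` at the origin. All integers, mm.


translate([202, 202, 0]) cylinder(h = 2683, r = 202);


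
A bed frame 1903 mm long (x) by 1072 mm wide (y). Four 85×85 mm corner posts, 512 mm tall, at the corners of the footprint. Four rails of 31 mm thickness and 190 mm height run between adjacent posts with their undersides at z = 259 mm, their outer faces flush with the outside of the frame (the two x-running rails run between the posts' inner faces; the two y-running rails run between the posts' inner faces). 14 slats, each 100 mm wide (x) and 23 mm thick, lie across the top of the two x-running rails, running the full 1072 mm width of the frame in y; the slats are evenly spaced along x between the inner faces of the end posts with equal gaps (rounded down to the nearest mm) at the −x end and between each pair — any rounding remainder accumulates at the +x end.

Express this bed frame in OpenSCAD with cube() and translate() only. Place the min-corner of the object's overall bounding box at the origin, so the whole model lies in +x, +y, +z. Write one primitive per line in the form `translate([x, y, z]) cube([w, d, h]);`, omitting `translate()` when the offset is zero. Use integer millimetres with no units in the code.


// slat z = rail_z + rail_h = 259 + 190 = 449
// slat gap = ⌊(1733 − 14·100) / 15⌋ = 22
cube([85, 85, 512]);
translate([0, 987, 0]) cube([85, 85, 512]);
translate([1818, 0, 0]) cube([85, 85, 512]);
translate([1818, 987, 0]) cube([85, 85, 512]);
translate([85, 0, 259]) cube([1733, 31, 190]);
translate([85, 1041, 259]) cube([1733, 31, 190]);
translate([0, 85, 259]) cube([31, 902, 190]);
translate([1872, 85, 259]) cube([31, 902, 190]);
translate([107, 0, 449]) cube([100, 1072, 23]);
translate([229, 0, 449]) cube([100, 1072, 23]);
translate([351, 0, 449]) cube([100, 1072, 23]);
translate([473, 0, 449]) cube([100, 1072, 23]);
translate([595, 0, 449]) cube([100, 1072, 23]);
translate([717, 0, 449]) cube([100, 1072, 23]);
translate([839, 0, 449]) cube([100, 1072, 23]);
translate([961, 0, 449]) cube([100, 1072, 23]);
translate([1083, 0, 449]) cube([100, 1072, 23]);
translate([1205, 0, 449]) cube([100, 1072, 23]);
translate([1327, 0, 449]) cube([100, 1072, 23]);
translate([1449, 0, 449]) cube([100, 1072, 23]);
translate([1571, 0, 449]) cube([100, 1072, 23]);
translate([1693, 0, 449]) cube([100, 1072, 23]);


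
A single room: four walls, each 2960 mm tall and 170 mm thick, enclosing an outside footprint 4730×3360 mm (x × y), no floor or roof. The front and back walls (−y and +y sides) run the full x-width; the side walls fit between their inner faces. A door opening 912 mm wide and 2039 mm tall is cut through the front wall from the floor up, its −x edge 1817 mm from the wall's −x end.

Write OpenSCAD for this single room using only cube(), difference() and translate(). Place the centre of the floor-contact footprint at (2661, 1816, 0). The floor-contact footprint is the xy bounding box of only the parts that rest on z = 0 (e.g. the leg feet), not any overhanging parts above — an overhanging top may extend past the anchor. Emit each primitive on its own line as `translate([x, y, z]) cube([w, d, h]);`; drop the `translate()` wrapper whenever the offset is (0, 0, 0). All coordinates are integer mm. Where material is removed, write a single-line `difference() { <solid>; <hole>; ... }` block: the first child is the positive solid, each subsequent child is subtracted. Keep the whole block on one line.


difference() { translate([296, 136, 0]) cube([4730, 170, 2960]); translate([2113, 136, 0]) cube([912, 170, 2039]); }
translate([296, 3326, 0]) cube([4730, 170, 2960]);
translate([296, 306, 0]) cube([170, 3020, 2960]);
translate([4856, 306, 0]) cube([170, 3020, 2960]);


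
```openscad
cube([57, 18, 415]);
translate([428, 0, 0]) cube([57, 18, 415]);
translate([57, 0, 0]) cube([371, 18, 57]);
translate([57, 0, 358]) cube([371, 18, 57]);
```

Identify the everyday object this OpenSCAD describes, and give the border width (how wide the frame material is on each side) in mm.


A picture frame. The border width is 57 mm.

Four thin pieces enclosing a rectangular opening — a picture frame. The two full-height stiles are 415 mm tall; the top rail sits at z = 358 and is 57 mm tall, so the border above the opening is 415 − 358 = 57 mm, matching the stile x-width.


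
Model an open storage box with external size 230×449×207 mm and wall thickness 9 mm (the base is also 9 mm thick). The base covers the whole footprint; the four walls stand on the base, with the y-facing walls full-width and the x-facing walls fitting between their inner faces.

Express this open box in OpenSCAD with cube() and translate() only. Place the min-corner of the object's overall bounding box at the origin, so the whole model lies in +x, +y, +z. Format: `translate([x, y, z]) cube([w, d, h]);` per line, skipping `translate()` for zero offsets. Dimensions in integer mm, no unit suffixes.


cube([230, 449, 9]);
translate([0, 0, 9]) cube([230, 9, 198]);
translate([0, 440, 9]) cube([230, 9, 198]);
translate([0, 9, 9]) cube([9, 431, 198]);
translate([221, 9, 9]) cube([9, 431, 198]);


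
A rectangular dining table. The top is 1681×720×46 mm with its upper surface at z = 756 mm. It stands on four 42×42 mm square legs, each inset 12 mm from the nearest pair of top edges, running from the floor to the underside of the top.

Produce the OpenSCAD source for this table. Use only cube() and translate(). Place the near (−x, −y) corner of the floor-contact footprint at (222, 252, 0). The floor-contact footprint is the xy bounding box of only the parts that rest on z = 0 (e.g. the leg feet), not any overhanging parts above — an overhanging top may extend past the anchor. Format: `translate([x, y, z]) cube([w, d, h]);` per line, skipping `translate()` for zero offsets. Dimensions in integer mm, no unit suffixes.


// leg_h = 756 - 46 = 710
translate([210, 240, 710]) cube([1681, 720, 46]);
translate([222, 252, 0]) cube([42, 42, 710]);
translate([1837, 252, 0]) cube([42, 42, 710]);
translate([222, 906, 0]) cube([42, 42, 710]);
translate([1837, 906, 0]) cube([42, 42, 710]);


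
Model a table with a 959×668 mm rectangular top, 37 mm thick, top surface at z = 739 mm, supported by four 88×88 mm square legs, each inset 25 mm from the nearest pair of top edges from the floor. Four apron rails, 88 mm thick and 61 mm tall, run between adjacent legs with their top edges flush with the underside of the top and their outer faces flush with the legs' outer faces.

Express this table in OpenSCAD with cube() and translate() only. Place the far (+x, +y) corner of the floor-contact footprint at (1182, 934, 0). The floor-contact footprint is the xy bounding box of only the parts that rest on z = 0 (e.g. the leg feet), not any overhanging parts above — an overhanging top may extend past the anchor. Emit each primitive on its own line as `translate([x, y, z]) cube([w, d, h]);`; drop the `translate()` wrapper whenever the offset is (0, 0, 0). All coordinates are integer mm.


translate([248, 291, 702]) cube([959, 668, 37]);
translate([273, 316, 0]) cube([88, 88, 702]);
translate([1094, 316, 0]) cube([88, 88, 702]);
translate([273, 846, 0]) cube([88, 88, 702]);
translate([1094, 846, 0]) cube([88, 88, 702]);
translate([361, 316, 641]) cube([733, 88, 61]);
translate([361, 846, 641]) cube([733, 88, 61]);
translate([273, 404, 641]) cube([88, 442, 61]);
translate([1094, 404, 641]) cube([88, 442, 61]);


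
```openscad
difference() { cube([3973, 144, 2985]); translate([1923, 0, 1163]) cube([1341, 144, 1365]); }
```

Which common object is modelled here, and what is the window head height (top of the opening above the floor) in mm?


A wall with a window opening. The window head height is 2528 mm.

A wall with a rectangular opening subtracted — a window. Sill at z = 1163, opening 1365 mm tall, so the head is at 1163 + 1365 = 2528 mm.


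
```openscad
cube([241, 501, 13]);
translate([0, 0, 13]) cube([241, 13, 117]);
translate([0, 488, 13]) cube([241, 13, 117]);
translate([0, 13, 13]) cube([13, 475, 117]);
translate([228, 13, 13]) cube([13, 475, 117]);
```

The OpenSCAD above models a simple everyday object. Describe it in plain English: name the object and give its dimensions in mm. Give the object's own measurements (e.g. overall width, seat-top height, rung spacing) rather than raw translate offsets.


An open-topped rectangular box: outside dimensions 241×501×130 mm, with a uniform wall and base thickness of 13 mm. The base is a full 241×501 slab on the floor; four walls sit on top of the base. The front and back walls (the −y and +y sides) span the full width; the two side walls fit between them.


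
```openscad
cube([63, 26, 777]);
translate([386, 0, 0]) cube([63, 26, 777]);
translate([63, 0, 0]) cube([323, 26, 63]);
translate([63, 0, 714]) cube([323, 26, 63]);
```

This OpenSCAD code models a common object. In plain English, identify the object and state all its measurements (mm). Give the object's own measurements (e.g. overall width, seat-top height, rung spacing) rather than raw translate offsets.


A rectangular picture frame lying in the x–z plane (depth along y). The opening is 323 mm wide (x) by 651 mm tall (z), surrounded by a border 63 mm wide on all four sides. The frame is 26 mm deep and is made of two full-height vertical stiles with two horizontal rails fitted between them.


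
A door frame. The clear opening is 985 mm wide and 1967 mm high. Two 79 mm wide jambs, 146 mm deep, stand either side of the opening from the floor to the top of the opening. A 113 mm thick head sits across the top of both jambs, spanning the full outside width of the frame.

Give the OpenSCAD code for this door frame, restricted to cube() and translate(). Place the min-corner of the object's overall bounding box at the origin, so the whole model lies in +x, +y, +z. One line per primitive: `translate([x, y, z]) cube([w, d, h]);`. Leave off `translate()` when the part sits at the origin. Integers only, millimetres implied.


cube([79, 146, 1967]);
translate([1064, 0, 0]) cube([79, 146, 1967]);
translate([0, 0, 1967]) cube([1143, 146, 113]);


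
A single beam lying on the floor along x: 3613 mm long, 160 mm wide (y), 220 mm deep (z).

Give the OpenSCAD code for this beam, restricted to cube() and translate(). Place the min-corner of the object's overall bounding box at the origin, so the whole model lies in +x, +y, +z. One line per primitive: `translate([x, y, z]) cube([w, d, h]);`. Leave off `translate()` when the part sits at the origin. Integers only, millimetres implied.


cube([3613, 160, 220]);


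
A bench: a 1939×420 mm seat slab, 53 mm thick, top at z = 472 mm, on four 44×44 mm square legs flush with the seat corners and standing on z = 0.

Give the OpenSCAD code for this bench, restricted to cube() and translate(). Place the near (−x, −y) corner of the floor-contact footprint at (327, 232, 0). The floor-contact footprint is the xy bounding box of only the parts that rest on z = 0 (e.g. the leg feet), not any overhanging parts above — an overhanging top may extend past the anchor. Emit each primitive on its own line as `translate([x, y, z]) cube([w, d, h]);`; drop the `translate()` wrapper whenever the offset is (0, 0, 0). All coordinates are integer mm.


// leg_h = 472 − 53 = 419
translate([327, 232, 419]) cube([1939, 420, 53]);
translate([327, 232, 0]) cube([44, 44, 419]);
translate([327, 608, 0]) cube([44, 44, 419]);
translate([2222, 232, 0]) cube([44, 44, 419]);
translate([2222, 608, 0]) cube([44, 44, 419]);


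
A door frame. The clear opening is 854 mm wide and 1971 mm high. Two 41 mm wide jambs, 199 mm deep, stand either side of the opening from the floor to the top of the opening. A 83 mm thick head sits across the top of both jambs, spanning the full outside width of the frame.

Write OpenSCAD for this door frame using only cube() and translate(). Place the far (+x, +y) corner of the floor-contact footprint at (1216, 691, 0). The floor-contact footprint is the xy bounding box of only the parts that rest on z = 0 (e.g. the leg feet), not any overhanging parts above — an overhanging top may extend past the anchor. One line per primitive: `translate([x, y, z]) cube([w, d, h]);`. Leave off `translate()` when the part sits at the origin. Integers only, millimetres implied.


translate([280, 492, 0]) cube([41, 199, 1971]);
translate([1175, 492, 0]) cube([41, 199, 1971]);
translate([280, 492, 1971]) cube([936, 199, 83]);


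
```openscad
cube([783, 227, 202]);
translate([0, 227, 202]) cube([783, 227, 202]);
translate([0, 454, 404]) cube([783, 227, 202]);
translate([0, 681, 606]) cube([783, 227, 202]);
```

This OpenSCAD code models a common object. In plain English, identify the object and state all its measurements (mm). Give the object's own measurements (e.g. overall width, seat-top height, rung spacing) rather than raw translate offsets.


A straight staircase of 4 solid steps. Each step is 783 mm wide (x), 227 mm deep (y, the going) and 202 mm tall (the rise). The first step rests on the floor; each subsequent step sits one going further in +y and one rise higher in +z, directly behind and above the previous step with no overlap.


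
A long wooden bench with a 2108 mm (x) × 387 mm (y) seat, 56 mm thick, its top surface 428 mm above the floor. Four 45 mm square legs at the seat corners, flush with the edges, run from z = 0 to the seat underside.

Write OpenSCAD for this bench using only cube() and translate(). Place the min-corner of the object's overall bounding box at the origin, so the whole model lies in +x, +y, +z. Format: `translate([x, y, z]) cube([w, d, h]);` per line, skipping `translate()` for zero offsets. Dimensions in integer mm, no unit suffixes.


translate([0, 0, 372]) cube([2108, 387, 56]);
cube([45, 45, 372]);
translate([0, 342, 0]) cube([45, 45, 372]);
translate([2063, 0, 0]) cube([45, 45, 372]);
translate([2063, 342, 0]) cube([45, 45, 372]);


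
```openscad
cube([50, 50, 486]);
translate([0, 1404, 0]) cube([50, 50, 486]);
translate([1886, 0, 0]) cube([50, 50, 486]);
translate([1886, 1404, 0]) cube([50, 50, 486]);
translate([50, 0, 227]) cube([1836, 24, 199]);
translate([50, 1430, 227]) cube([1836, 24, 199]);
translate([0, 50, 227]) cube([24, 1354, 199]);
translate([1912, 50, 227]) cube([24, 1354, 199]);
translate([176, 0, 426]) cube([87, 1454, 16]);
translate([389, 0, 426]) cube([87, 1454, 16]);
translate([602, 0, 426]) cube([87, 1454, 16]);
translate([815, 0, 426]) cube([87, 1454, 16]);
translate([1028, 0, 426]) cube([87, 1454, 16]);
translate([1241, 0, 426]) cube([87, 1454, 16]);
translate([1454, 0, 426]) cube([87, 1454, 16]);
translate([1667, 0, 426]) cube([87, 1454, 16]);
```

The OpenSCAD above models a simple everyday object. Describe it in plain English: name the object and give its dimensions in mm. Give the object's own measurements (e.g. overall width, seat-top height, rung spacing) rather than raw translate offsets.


A bed frame 1936 mm long (x) by 1454 mm wide (y). Four 50×50 mm corner posts, 486 mm tall, at the corners of the footprint. Four rails of 24 mm thickness and 199 mm height run between adjacent posts with their undersides at z = 227 mm, their outer faces flush with the outside of the frame (the two x-running rails run between the posts' inner faces; the two y-running rails run between the posts' inner faces). 8 slats, each 87 mm wide (x) and 16 mm thick, lie across the top of the two x-running rails, running the full 1454 mm width of the frame in y; along x they sit between the end posts with a 126 mm gap after the −x posts and between neighbouring slats, leaving 132 mm before the +x posts.


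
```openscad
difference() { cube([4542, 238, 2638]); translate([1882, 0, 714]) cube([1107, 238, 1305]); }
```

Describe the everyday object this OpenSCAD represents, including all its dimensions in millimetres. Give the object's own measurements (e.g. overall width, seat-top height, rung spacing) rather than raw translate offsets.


A wall 4542 mm long (x), 238 mm thick (y), 2638 mm tall, with a rectangular window opening cut through it. The opening is 1107 mm wide and 1305 mm tall; its sill is at z = 714 mm and its near (−x) edge is 1882 mm from the wall's −x end. The opening passes through the full wall thickness.


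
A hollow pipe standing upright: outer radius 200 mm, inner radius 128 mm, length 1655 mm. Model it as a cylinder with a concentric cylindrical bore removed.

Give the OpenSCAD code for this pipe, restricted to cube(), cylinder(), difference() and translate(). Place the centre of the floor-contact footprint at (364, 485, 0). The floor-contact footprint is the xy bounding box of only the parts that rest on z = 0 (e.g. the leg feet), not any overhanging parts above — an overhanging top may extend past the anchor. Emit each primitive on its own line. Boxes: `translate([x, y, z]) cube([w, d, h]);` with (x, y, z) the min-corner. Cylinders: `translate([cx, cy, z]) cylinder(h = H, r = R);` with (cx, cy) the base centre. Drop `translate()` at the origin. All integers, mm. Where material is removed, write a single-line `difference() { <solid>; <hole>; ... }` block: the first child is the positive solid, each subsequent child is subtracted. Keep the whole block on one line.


difference() { translate([364, 485, 0]) cylinder(h = 1655, r = 200); translate([364, 485, 0]) cylinder(h = 1655, r = 128); }
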